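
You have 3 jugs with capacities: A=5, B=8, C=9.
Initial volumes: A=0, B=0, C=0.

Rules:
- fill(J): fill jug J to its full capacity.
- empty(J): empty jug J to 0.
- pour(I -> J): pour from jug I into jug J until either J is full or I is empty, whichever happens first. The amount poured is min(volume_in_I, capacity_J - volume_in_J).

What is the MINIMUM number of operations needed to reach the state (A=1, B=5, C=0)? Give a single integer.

BFS from (A=0, B=0, C=0). One shortest path:
  1. fill(A) -> (A=5 B=0 C=0)
  2. fill(C) -> (A=5 B=0 C=9)
  3. pour(C -> B) -> (A=5 B=8 C=1)
  4. empty(B) -> (A=5 B=0 C=1)
  5. pour(A -> B) -> (A=0 B=5 C=1)
  6. pour(C -> A) -> (A=1 B=5 C=0)
Reached target in 6 moves.

Answer: 6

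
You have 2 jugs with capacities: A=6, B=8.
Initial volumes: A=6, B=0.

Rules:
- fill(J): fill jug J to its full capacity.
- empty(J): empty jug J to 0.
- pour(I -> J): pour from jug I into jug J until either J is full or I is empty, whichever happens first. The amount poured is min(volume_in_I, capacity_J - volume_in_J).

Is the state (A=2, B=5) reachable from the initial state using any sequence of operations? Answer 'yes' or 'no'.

Answer: no

Derivation:
BFS explored all 14 reachable states.
Reachable set includes: (0,0), (0,2), (0,4), (0,6), (0,8), (2,0), (2,8), (4,0), (4,8), (6,0), (6,2), (6,4) ...
Target (A=2, B=5) not in reachable set → no.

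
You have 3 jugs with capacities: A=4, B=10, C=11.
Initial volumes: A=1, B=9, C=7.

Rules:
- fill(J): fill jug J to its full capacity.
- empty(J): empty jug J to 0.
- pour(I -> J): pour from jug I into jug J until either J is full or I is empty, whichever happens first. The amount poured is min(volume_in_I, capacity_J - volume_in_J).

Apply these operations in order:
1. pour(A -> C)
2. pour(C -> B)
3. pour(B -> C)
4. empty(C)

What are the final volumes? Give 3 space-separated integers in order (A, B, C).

Answer: 0 6 0

Derivation:
Step 1: pour(A -> C) -> (A=0 B=9 C=8)
Step 2: pour(C -> B) -> (A=0 B=10 C=7)
Step 3: pour(B -> C) -> (A=0 B=6 C=11)
Step 4: empty(C) -> (A=0 B=6 C=0)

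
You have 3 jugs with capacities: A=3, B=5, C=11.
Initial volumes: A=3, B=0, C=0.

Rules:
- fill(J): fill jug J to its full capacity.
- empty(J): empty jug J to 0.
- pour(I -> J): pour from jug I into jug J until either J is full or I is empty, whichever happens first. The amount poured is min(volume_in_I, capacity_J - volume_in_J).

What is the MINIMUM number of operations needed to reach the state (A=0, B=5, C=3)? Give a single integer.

Answer: 2

Derivation:
BFS from (A=3, B=0, C=0). One shortest path:
  1. fill(B) -> (A=3 B=5 C=0)
  2. pour(A -> C) -> (A=0 B=5 C=3)
Reached target in 2 moves.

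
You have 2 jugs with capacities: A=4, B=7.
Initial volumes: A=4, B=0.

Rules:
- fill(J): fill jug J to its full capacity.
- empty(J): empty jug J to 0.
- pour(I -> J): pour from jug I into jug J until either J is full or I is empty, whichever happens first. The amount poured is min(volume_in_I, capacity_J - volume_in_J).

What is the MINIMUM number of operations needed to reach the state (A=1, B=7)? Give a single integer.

BFS from (A=4, B=0). One shortest path:
  1. pour(A -> B) -> (A=0 B=4)
  2. fill(A) -> (A=4 B=4)
  3. pour(A -> B) -> (A=1 B=7)
Reached target in 3 moves.

Answer: 3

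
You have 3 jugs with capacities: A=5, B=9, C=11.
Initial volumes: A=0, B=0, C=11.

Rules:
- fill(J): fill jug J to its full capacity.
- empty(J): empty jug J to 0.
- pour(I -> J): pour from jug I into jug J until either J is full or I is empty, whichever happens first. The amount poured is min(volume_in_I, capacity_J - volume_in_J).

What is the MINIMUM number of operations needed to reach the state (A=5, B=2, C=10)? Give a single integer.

Answer: 7

Derivation:
BFS from (A=0, B=0, C=11). One shortest path:
  1. pour(C -> B) -> (A=0 B=9 C=2)
  2. pour(B -> A) -> (A=5 B=4 C=2)
  3. empty(A) -> (A=0 B=4 C=2)
  4. pour(B -> A) -> (A=4 B=0 C=2)
  5. pour(C -> B) -> (A=4 B=2 C=0)
  6. fill(C) -> (A=4 B=2 C=11)
  7. pour(C -> A) -> (A=5 B=2 C=10)
Reached target in 7 moves.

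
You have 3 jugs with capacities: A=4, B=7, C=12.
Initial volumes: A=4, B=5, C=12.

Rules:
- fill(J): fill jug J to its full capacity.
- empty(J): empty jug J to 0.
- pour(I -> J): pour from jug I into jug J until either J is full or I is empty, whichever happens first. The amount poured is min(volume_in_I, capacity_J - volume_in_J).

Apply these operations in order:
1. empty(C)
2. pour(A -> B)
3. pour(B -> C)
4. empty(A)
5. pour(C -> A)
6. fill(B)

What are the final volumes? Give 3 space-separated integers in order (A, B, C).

Step 1: empty(C) -> (A=4 B=5 C=0)
Step 2: pour(A -> B) -> (A=2 B=7 C=0)
Step 3: pour(B -> C) -> (A=2 B=0 C=7)
Step 4: empty(A) -> (A=0 B=0 C=7)
Step 5: pour(C -> A) -> (A=4 B=0 C=3)
Step 6: fill(B) -> (A=4 B=7 C=3)

Answer: 4 7 3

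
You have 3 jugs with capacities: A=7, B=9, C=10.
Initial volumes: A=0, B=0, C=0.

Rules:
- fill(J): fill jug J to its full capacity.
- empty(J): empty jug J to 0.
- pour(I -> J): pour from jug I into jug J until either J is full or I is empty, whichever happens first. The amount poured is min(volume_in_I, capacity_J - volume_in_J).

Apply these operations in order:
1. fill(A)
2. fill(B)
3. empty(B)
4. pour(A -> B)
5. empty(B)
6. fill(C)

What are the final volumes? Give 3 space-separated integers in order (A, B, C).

Answer: 0 0 10

Derivation:
Step 1: fill(A) -> (A=7 B=0 C=0)
Step 2: fill(B) -> (A=7 B=9 C=0)
Step 3: empty(B) -> (A=7 B=0 C=0)
Step 4: pour(A -> B) -> (A=0 B=7 C=0)
Step 5: empty(B) -> (A=0 B=0 C=0)
Step 6: fill(C) -> (A=0 B=0 C=10)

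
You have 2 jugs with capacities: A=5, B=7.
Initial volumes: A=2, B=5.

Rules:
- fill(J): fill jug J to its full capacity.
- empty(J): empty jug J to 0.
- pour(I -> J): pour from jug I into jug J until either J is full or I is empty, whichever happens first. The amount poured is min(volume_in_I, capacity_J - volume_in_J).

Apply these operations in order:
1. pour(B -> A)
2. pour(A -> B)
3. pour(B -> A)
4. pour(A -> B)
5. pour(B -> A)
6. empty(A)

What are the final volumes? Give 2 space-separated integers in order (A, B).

Answer: 0 2

Derivation:
Step 1: pour(B -> A) -> (A=5 B=2)
Step 2: pour(A -> B) -> (A=0 B=7)
Step 3: pour(B -> A) -> (A=5 B=2)
Step 4: pour(A -> B) -> (A=0 B=7)
Step 5: pour(B -> A) -> (A=5 B=2)
Step 6: empty(A) -> (A=0 B=2)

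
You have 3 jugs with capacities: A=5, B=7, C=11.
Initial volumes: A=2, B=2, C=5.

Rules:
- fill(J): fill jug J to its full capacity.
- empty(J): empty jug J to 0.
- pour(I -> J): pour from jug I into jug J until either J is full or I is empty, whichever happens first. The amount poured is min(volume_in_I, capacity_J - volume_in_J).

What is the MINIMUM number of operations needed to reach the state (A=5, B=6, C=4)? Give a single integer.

Answer: 4

Derivation:
BFS from (A=2, B=2, C=5). One shortest path:
  1. fill(C) -> (A=2 B=2 C=11)
  2. pour(B -> A) -> (A=4 B=0 C=11)
  3. pour(C -> B) -> (A=4 B=7 C=4)
  4. pour(B -> A) -> (A=5 B=6 C=4)
Reached target in 4 moves.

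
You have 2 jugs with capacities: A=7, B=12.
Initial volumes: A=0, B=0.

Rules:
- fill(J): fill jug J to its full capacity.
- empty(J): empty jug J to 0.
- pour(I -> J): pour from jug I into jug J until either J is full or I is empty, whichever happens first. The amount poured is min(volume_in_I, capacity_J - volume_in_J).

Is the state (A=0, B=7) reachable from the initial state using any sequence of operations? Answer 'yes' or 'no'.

BFS from (A=0, B=0):
  1. fill(A) -> (A=7 B=0)
  2. pour(A -> B) -> (A=0 B=7)
Target reached → yes.

Answer: yes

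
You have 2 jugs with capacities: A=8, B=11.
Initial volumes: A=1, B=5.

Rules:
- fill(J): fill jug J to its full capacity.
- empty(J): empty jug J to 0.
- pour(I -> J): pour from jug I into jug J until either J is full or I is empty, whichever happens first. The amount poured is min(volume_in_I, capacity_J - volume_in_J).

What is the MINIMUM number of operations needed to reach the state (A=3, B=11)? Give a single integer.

Answer: 3

Derivation:
BFS from (A=1, B=5). One shortest path:
  1. pour(A -> B) -> (A=0 B=6)
  2. fill(A) -> (A=8 B=6)
  3. pour(A -> B) -> (A=3 B=11)
Reached target in 3 moves.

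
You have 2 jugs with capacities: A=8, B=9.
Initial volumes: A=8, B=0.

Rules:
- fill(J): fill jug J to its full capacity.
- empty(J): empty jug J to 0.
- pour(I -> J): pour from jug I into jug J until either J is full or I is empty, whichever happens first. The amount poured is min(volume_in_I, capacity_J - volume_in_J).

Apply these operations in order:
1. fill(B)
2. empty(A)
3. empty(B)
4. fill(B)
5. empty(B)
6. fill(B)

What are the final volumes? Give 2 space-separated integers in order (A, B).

Step 1: fill(B) -> (A=8 B=9)
Step 2: empty(A) -> (A=0 B=9)
Step 3: empty(B) -> (A=0 B=0)
Step 4: fill(B) -> (A=0 B=9)
Step 5: empty(B) -> (A=0 B=0)
Step 6: fill(B) -> (A=0 B=9)

Answer: 0 9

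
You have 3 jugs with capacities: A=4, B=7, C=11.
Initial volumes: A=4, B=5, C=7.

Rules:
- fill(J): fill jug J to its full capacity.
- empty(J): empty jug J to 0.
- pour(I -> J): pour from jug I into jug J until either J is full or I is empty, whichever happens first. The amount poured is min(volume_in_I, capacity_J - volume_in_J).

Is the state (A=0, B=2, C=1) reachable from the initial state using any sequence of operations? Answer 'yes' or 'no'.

BFS from (A=4, B=5, C=7):
  1. empty(A) -> (A=0 B=5 C=7)
  2. fill(B) -> (A=0 B=7 C=7)
  3. pour(B -> A) -> (A=4 B=3 C=7)
  4. pour(B -> C) -> (A=4 B=0 C=10)
  5. pour(A -> B) -> (A=0 B=4 C=10)
  6. pour(C -> A) -> (A=4 B=4 C=6)
  7. pour(A -> B) -> (A=1 B=7 C=6)
  8. pour(B -> C) -> (A=1 B=2 C=11)
  9. empty(C) -> (A=1 B=2 C=0)
  10. pour(A -> C) -> (A=0 B=2 C=1)
Target reached → yes.

Answer: yes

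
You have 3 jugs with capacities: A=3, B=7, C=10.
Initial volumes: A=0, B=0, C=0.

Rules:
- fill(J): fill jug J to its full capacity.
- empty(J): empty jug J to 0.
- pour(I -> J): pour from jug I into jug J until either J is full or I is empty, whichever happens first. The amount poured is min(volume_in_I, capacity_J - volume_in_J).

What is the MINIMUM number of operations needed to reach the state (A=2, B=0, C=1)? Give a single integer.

BFS from (A=0, B=0, C=0). One shortest path:
  1. fill(C) -> (A=0 B=0 C=10)
  2. pour(C -> A) -> (A=3 B=0 C=7)
  3. pour(A -> B) -> (A=0 B=3 C=7)
  4. pour(C -> A) -> (A=3 B=3 C=4)
  5. pour(A -> B) -> (A=0 B=6 C=4)
  6. pour(C -> A) -> (A=3 B=6 C=1)
  7. pour(A -> B) -> (A=2 B=7 C=1)
  8. empty(B) -> (A=2 B=0 C=1)
Reached target in 8 moves.

Answer: 8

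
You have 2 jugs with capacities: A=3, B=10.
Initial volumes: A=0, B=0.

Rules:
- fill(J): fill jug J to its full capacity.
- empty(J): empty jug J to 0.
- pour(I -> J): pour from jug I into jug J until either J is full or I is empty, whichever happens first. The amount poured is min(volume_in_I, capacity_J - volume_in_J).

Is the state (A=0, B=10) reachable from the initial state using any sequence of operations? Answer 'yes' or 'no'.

Answer: yes

Derivation:
BFS from (A=0, B=0):
  1. fill(B) -> (A=0 B=10)
Target reached → yes.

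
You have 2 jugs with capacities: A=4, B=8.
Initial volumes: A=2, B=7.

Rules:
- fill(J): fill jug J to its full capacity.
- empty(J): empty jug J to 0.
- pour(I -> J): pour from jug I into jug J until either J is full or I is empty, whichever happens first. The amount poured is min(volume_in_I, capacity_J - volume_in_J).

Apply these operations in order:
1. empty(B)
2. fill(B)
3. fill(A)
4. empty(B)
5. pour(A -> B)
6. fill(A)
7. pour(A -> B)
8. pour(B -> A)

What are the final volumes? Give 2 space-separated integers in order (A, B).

Step 1: empty(B) -> (A=2 B=0)
Step 2: fill(B) -> (A=2 B=8)
Step 3: fill(A) -> (A=4 B=8)
Step 4: empty(B) -> (A=4 B=0)
Step 5: pour(A -> B) -> (A=0 B=4)
Step 6: fill(A) -> (A=4 B=4)
Step 7: pour(A -> B) -> (A=0 B=8)
Step 8: pour(B -> A) -> (A=4 B=4)

Answer: 4 4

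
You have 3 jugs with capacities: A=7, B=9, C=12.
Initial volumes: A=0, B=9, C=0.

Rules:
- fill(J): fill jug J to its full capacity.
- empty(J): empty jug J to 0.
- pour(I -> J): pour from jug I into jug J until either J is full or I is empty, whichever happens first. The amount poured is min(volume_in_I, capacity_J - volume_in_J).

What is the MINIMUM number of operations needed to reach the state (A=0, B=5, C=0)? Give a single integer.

BFS from (A=0, B=9, C=0). One shortest path:
  1. empty(B) -> (A=0 B=0 C=0)
  2. fill(C) -> (A=0 B=0 C=12)
  3. pour(C -> A) -> (A=7 B=0 C=5)
  4. empty(A) -> (A=0 B=0 C=5)
  5. pour(C -> B) -> (A=0 B=5 C=0)
Reached target in 5 moves.

Answer: 5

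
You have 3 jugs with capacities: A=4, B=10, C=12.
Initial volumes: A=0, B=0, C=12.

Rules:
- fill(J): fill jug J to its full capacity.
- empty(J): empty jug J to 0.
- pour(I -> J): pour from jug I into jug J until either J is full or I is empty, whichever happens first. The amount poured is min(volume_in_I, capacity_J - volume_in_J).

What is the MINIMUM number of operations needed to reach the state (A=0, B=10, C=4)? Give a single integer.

Answer: 4

Derivation:
BFS from (A=0, B=0, C=12). One shortest path:
  1. fill(A) -> (A=4 B=0 C=12)
  2. fill(B) -> (A=4 B=10 C=12)
  3. empty(C) -> (A=4 B=10 C=0)
  4. pour(A -> C) -> (A=0 B=10 C=4)
Reached target in 4 moves.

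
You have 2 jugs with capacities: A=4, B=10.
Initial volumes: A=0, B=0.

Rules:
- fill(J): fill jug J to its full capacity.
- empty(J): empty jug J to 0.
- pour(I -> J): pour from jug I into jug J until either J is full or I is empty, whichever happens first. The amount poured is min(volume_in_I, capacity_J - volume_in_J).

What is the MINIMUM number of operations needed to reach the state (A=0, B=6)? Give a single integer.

BFS from (A=0, B=0). One shortest path:
  1. fill(B) -> (A=0 B=10)
  2. pour(B -> A) -> (A=4 B=6)
  3. empty(A) -> (A=0 B=6)
Reached target in 3 moves.

Answer: 3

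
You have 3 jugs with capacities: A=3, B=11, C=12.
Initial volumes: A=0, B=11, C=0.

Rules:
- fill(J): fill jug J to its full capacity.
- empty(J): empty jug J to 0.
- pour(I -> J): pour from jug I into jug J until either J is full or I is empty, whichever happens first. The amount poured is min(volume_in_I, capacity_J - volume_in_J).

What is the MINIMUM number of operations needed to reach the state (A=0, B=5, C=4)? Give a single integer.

BFS from (A=0, B=11, C=0). One shortest path:
  1. empty(B) -> (A=0 B=0 C=0)
  2. fill(C) -> (A=0 B=0 C=12)
  3. pour(C -> B) -> (A=0 B=11 C=1)
  4. pour(B -> A) -> (A=3 B=8 C=1)
  5. empty(A) -> (A=0 B=8 C=1)
  6. pour(B -> A) -> (A=3 B=5 C=1)
  7. pour(A -> C) -> (A=0 B=5 C=4)
Reached target in 7 moves.

Answer: 7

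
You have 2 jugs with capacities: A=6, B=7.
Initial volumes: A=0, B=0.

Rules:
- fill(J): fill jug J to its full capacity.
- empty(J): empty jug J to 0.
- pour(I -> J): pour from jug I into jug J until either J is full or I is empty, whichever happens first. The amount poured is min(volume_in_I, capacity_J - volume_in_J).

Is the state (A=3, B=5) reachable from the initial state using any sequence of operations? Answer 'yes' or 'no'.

BFS explored all 26 reachable states.
Reachable set includes: (0,0), (0,1), (0,2), (0,3), (0,4), (0,5), (0,6), (0,7), (1,0), (1,7), (2,0), (2,7) ...
Target (A=3, B=5) not in reachable set → no.

Answer: no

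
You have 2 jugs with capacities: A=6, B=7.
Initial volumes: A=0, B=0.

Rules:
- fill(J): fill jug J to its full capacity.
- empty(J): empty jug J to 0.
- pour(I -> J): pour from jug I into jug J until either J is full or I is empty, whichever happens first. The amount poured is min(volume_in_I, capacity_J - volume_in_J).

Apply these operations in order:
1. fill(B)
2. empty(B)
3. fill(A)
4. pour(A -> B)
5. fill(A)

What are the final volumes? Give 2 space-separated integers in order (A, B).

Step 1: fill(B) -> (A=0 B=7)
Step 2: empty(B) -> (A=0 B=0)
Step 3: fill(A) -> (A=6 B=0)
Step 4: pour(A -> B) -> (A=0 B=6)
Step 5: fill(A) -> (A=6 B=6)

Answer: 6 6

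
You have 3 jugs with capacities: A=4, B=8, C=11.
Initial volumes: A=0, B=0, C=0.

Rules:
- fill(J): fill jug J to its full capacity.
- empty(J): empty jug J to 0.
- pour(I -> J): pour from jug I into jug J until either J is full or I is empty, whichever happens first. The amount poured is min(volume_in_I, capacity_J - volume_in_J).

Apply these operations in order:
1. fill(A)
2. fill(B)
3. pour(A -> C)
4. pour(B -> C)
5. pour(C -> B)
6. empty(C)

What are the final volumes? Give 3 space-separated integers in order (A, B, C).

Answer: 0 8 0

Derivation:
Step 1: fill(A) -> (A=4 B=0 C=0)
Step 2: fill(B) -> (A=4 B=8 C=0)
Step 3: pour(A -> C) -> (A=0 B=8 C=4)
Step 4: pour(B -> C) -> (A=0 B=1 C=11)
Step 5: pour(C -> B) -> (A=0 B=8 C=4)
Step 6: empty(C) -> (A=0 B=8 C=0)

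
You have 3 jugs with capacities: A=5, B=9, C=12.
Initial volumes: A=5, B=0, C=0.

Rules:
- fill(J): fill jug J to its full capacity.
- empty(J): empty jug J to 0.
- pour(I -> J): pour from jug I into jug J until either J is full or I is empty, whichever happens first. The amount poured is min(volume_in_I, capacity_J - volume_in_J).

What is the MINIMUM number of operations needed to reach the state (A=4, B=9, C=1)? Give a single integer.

Answer: 6

Derivation:
BFS from (A=5, B=0, C=0). One shortest path:
  1. fill(B) -> (A=5 B=9 C=0)
  2. pour(A -> C) -> (A=0 B=9 C=5)
  3. pour(B -> A) -> (A=5 B=4 C=5)
  4. pour(A -> C) -> (A=0 B=4 C=10)
  5. pour(B -> A) -> (A=4 B=0 C=10)
  6. pour(C -> B) -> (A=4 B=9 C=1)
Reached target in 6 moves.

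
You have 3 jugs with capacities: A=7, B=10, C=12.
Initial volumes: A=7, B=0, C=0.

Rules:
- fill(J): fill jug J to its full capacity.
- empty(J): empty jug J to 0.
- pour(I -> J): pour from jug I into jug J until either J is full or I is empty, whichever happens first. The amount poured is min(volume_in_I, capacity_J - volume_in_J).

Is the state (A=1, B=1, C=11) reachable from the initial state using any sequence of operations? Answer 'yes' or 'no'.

BFS explored all 550 reachable states.
Reachable set includes: (0,0,0), (0,0,1), (0,0,2), (0,0,3), (0,0,4), (0,0,5), (0,0,6), (0,0,7), (0,0,8), (0,0,9), (0,0,10), (0,0,11) ...
Target (A=1, B=1, C=11) not in reachable set → no.

Answer: no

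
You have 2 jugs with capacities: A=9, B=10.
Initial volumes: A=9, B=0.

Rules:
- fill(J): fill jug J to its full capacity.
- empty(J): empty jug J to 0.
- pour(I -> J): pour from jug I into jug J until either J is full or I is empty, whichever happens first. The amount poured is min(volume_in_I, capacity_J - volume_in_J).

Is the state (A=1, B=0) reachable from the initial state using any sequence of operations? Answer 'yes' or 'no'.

BFS from (A=9, B=0):
  1. empty(A) -> (A=0 B=0)
  2. fill(B) -> (A=0 B=10)
  3. pour(B -> A) -> (A=9 B=1)
  4. empty(A) -> (A=0 B=1)
  5. pour(B -> A) -> (A=1 B=0)
Target reached → yes.

Answer: yes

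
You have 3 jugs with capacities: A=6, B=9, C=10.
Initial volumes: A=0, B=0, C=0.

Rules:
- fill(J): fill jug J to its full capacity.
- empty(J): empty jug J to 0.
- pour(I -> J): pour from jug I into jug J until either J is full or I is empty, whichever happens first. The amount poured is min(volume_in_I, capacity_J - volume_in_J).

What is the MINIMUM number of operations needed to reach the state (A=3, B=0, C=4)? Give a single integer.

Answer: 6

Derivation:
BFS from (A=0, B=0, C=0). One shortest path:
  1. fill(A) -> (A=6 B=0 C=0)
  2. fill(C) -> (A=6 B=0 C=10)
  3. pour(A -> B) -> (A=0 B=6 C=10)
  4. pour(C -> A) -> (A=6 B=6 C=4)
  5. pour(A -> B) -> (A=3 B=9 C=4)
  6. empty(B) -> (A=3 B=0 C=4)
Reached target in 6 moves.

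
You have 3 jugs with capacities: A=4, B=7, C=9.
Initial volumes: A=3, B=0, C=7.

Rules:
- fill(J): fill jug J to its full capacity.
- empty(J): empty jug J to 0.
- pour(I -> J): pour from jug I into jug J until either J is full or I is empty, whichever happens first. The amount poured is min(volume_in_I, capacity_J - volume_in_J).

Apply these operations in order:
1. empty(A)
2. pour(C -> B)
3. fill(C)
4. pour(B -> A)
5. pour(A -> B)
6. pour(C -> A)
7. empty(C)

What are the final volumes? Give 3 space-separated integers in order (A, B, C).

Step 1: empty(A) -> (A=0 B=0 C=7)
Step 2: pour(C -> B) -> (A=0 B=7 C=0)
Step 3: fill(C) -> (A=0 B=7 C=9)
Step 4: pour(B -> A) -> (A=4 B=3 C=9)
Step 5: pour(A -> B) -> (A=0 B=7 C=9)
Step 6: pour(C -> A) -> (A=4 B=7 C=5)
Step 7: empty(C) -> (A=4 B=7 C=0)

Answer: 4 7 0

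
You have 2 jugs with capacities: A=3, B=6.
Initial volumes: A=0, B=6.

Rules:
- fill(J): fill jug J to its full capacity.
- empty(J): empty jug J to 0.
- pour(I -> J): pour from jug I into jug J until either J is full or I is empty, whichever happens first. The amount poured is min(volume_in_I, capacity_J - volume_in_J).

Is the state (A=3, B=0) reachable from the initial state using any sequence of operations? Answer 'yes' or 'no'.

Answer: yes

Derivation:
BFS from (A=0, B=6):
  1. fill(A) -> (A=3 B=6)
  2. empty(B) -> (A=3 B=0)
Target reached → yes.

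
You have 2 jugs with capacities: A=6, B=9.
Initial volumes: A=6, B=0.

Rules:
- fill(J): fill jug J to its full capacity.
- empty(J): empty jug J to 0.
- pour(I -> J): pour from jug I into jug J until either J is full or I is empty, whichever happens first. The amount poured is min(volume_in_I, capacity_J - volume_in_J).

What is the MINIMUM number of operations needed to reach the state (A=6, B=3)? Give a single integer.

BFS from (A=6, B=0). One shortest path:
  1. empty(A) -> (A=0 B=0)
  2. fill(B) -> (A=0 B=9)
  3. pour(B -> A) -> (A=6 B=3)
Reached target in 3 moves.

Answer: 3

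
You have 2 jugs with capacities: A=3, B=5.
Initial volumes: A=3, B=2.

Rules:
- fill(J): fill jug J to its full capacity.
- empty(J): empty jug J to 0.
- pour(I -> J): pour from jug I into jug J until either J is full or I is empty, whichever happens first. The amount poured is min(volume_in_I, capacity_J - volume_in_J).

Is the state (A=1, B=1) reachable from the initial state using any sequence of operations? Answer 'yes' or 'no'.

Answer: no

Derivation:
BFS explored all 16 reachable states.
Reachable set includes: (0,0), (0,1), (0,2), (0,3), (0,4), (0,5), (1,0), (1,5), (2,0), (2,5), (3,0), (3,1) ...
Target (A=1, B=1) not in reachable set → no.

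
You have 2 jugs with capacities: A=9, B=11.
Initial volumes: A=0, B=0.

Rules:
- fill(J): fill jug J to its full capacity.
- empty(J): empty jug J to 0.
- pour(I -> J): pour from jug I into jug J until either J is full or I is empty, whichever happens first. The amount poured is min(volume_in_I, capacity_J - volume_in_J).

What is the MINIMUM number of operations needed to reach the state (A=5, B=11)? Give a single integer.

BFS from (A=0, B=0). One shortest path:
  1. fill(A) -> (A=9 B=0)
  2. pour(A -> B) -> (A=0 B=9)
  3. fill(A) -> (A=9 B=9)
  4. pour(A -> B) -> (A=7 B=11)
  5. empty(B) -> (A=7 B=0)
  6. pour(A -> B) -> (A=0 B=7)
  7. fill(A) -> (A=9 B=7)
  8. pour(A -> B) -> (A=5 B=11)
Reached target in 8 moves.

Answer: 8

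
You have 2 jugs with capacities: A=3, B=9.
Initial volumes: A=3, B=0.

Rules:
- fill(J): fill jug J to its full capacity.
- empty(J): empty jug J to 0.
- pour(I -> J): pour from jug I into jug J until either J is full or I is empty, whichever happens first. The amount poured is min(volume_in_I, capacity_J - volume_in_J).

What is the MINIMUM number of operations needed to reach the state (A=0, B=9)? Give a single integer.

Answer: 2

Derivation:
BFS from (A=3, B=0). One shortest path:
  1. empty(A) -> (A=0 B=0)
  2. fill(B) -> (A=0 B=9)
Reached target in 2 moves.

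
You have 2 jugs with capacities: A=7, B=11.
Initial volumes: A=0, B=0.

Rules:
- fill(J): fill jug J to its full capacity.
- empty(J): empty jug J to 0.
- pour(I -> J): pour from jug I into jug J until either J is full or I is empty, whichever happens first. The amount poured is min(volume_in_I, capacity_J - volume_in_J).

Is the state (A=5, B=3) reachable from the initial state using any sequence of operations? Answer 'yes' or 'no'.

Answer: no

Derivation:
BFS explored all 36 reachable states.
Reachable set includes: (0,0), (0,1), (0,2), (0,3), (0,4), (0,5), (0,6), (0,7), (0,8), (0,9), (0,10), (0,11) ...
Target (A=5, B=3) not in reachable set → no.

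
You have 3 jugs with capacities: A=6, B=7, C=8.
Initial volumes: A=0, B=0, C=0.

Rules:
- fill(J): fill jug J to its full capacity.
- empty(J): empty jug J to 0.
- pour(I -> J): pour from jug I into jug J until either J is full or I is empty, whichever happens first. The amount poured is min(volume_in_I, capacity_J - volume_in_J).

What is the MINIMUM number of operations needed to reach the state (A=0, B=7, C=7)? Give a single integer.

BFS from (A=0, B=0, C=0). One shortest path:
  1. fill(B) -> (A=0 B=7 C=0)
  2. pour(B -> C) -> (A=0 B=0 C=7)
  3. fill(B) -> (A=0 B=7 C=7)
Reached target in 3 moves.

Answer: 3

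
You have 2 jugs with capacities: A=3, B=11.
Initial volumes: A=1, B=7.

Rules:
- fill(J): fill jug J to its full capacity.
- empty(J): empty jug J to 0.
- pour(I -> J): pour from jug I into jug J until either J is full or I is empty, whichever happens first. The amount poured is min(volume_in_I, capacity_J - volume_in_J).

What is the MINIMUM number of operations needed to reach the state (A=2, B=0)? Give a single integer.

BFS from (A=1, B=7). One shortest path:
  1. fill(A) -> (A=3 B=7)
  2. pour(A -> B) -> (A=0 B=10)
  3. fill(A) -> (A=3 B=10)
  4. pour(A -> B) -> (A=2 B=11)
  5. empty(B) -> (A=2 B=0)
Reached target in 5 moves.

Answer: 5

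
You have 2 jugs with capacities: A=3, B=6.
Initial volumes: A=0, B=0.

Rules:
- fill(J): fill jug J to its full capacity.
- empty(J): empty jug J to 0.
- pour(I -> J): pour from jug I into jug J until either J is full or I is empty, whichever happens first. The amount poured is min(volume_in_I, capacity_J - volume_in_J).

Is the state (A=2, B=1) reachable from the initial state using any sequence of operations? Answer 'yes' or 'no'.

Answer: no

Derivation:
BFS explored all 6 reachable states.
Reachable set includes: (0,0), (0,3), (0,6), (3,0), (3,3), (3,6)
Target (A=2, B=1) not in reachable set → no.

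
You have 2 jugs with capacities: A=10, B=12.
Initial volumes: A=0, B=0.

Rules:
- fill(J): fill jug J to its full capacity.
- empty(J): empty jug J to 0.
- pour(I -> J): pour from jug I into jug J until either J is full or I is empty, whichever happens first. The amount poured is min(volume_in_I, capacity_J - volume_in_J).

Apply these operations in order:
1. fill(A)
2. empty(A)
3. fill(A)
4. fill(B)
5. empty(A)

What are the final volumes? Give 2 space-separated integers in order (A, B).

Answer: 0 12

Derivation:
Step 1: fill(A) -> (A=10 B=0)
Step 2: empty(A) -> (A=0 B=0)
Step 3: fill(A) -> (A=10 B=0)
Step 4: fill(B) -> (A=10 B=12)
Step 5: empty(A) -> (A=0 B=12)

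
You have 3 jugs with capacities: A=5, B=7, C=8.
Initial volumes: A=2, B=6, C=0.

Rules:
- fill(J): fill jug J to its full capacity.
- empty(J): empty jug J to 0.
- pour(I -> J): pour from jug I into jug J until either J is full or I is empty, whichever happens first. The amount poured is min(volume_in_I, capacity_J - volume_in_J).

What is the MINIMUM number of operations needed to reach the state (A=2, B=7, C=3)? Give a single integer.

BFS from (A=2, B=6, C=0). One shortest path:
  1. fill(A) -> (A=5 B=6 C=0)
  2. fill(B) -> (A=5 B=7 C=0)
  3. pour(A -> C) -> (A=0 B=7 C=5)
  4. pour(B -> A) -> (A=5 B=2 C=5)
  5. pour(A -> C) -> (A=2 B=2 C=8)
  6. pour(C -> B) -> (A=2 B=7 C=3)
Reached target in 6 moves.

Answer: 6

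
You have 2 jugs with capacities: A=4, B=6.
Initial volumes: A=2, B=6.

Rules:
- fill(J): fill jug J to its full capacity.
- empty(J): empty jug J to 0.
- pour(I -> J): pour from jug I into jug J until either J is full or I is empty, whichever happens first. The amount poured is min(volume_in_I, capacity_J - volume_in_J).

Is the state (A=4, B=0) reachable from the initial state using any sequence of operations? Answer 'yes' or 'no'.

BFS from (A=2, B=6):
  1. fill(A) -> (A=4 B=6)
  2. empty(B) -> (A=4 B=0)
Target reached → yes.

Answer: yes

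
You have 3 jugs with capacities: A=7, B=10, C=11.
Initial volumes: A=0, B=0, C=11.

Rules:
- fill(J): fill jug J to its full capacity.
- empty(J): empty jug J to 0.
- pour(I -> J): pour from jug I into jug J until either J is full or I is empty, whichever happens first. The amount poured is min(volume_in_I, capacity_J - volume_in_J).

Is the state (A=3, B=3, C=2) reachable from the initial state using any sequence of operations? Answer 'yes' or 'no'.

Answer: no

Derivation:
BFS explored all 516 reachable states.
Reachable set includes: (0,0,0), (0,0,1), (0,0,2), (0,0,3), (0,0,4), (0,0,5), (0,0,6), (0,0,7), (0,0,8), (0,0,9), (0,0,10), (0,0,11) ...
Target (A=3, B=3, C=2) not in reachable set → no.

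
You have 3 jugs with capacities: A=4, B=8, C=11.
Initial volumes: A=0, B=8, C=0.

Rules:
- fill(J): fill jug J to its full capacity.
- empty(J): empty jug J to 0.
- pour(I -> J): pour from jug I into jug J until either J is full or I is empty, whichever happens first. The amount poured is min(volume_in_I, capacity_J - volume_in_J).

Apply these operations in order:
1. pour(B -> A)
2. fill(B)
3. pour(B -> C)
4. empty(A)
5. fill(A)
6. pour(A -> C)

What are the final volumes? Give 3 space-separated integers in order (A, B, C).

Step 1: pour(B -> A) -> (A=4 B=4 C=0)
Step 2: fill(B) -> (A=4 B=8 C=0)
Step 3: pour(B -> C) -> (A=4 B=0 C=8)
Step 4: empty(A) -> (A=0 B=0 C=8)
Step 5: fill(A) -> (A=4 B=0 C=8)
Step 6: pour(A -> C) -> (A=1 B=0 C=11)

Answer: 1 0 11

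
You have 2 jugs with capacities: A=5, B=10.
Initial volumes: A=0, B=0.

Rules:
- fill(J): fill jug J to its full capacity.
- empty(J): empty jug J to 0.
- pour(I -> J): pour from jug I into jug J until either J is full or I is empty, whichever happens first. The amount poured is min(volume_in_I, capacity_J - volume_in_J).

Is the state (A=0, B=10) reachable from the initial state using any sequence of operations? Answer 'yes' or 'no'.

BFS from (A=0, B=0):
  1. fill(B) -> (A=0 B=10)
Target reached → yes.

Answer: yes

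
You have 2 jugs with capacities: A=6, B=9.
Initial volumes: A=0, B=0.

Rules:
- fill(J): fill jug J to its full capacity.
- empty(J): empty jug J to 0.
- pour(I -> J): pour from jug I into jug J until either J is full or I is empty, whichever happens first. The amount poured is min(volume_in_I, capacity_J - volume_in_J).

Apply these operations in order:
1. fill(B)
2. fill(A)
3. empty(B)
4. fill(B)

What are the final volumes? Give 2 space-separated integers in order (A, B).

Step 1: fill(B) -> (A=0 B=9)
Step 2: fill(A) -> (A=6 B=9)
Step 3: empty(B) -> (A=6 B=0)
Step 4: fill(B) -> (A=6 B=9)

Answer: 6 9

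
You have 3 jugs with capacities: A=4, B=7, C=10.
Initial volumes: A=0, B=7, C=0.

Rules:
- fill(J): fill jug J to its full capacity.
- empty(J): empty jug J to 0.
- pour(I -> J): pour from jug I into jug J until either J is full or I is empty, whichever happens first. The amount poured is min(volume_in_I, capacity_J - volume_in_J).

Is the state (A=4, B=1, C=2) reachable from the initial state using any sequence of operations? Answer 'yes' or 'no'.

Answer: yes

Derivation:
BFS from (A=0, B=7, C=0):
  1. fill(A) -> (A=4 B=7 C=0)
  2. pour(A -> C) -> (A=0 B=7 C=4)
  3. pour(B -> C) -> (A=0 B=1 C=10)
  4. pour(C -> A) -> (A=4 B=1 C=6)
  5. empty(A) -> (A=0 B=1 C=6)
  6. pour(C -> A) -> (A=4 B=1 C=2)
Target reached → yes.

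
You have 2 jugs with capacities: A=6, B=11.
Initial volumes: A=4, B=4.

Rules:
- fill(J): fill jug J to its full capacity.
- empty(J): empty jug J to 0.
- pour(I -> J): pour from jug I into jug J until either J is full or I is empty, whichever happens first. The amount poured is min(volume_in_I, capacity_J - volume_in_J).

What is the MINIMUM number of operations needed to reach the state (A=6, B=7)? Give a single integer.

BFS from (A=4, B=4). One shortest path:
  1. pour(B -> A) -> (A=6 B=2)
  2. empty(A) -> (A=0 B=2)
  3. pour(B -> A) -> (A=2 B=0)
  4. fill(B) -> (A=2 B=11)
  5. pour(B -> A) -> (A=6 B=7)
Reached target in 5 moves.

Answer: 5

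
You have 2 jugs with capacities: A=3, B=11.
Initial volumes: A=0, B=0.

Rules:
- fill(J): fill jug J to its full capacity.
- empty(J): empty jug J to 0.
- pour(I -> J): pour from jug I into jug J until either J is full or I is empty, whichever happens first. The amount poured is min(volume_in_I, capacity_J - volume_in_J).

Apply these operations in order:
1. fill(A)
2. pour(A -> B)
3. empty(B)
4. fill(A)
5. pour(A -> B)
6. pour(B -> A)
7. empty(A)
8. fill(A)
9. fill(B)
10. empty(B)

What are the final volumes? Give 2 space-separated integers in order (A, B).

Answer: 3 0

Derivation:
Step 1: fill(A) -> (A=3 B=0)
Step 2: pour(A -> B) -> (A=0 B=3)
Step 3: empty(B) -> (A=0 B=0)
Step 4: fill(A) -> (A=3 B=0)
Step 5: pour(A -> B) -> (A=0 B=3)
Step 6: pour(B -> A) -> (A=3 B=0)
Step 7: empty(A) -> (A=0 B=0)
Step 8: fill(A) -> (A=3 B=0)
Step 9: fill(B) -> (A=3 B=11)
Step 10: empty(B) -> (A=3 B=0)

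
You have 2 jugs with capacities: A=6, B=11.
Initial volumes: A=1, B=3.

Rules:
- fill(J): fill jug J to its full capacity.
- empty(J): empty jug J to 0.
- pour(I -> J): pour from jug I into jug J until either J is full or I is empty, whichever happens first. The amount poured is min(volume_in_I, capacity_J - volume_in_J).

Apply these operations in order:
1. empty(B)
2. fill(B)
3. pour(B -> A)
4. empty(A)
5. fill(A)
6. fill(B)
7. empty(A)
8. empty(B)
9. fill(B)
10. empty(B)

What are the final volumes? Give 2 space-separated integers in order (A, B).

Answer: 0 0

Derivation:
Step 1: empty(B) -> (A=1 B=0)
Step 2: fill(B) -> (A=1 B=11)
Step 3: pour(B -> A) -> (A=6 B=6)
Step 4: empty(A) -> (A=0 B=6)
Step 5: fill(A) -> (A=6 B=6)
Step 6: fill(B) -> (A=6 B=11)
Step 7: empty(A) -> (A=0 B=11)
Step 8: empty(B) -> (A=0 B=0)
Step 9: fill(B) -> (A=0 B=11)
Step 10: empty(B) -> (A=0 B=0)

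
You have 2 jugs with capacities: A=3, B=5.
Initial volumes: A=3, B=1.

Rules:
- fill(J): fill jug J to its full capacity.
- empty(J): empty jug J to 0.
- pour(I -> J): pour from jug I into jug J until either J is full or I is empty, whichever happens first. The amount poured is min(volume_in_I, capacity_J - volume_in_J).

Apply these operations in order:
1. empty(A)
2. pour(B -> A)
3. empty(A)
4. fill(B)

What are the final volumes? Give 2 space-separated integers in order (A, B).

Answer: 0 5

Derivation:
Step 1: empty(A) -> (A=0 B=1)
Step 2: pour(B -> A) -> (A=1 B=0)
Step 3: empty(A) -> (A=0 B=0)
Step 4: fill(B) -> (A=0 B=5)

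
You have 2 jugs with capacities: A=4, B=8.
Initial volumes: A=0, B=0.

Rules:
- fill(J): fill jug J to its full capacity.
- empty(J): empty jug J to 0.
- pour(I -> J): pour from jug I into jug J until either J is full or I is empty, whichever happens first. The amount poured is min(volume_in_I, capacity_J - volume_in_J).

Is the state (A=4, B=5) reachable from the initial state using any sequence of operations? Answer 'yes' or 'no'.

Answer: no

Derivation:
BFS explored all 6 reachable states.
Reachable set includes: (0,0), (0,4), (0,8), (4,0), (4,4), (4,8)
Target (A=4, B=5) not in reachable set → no.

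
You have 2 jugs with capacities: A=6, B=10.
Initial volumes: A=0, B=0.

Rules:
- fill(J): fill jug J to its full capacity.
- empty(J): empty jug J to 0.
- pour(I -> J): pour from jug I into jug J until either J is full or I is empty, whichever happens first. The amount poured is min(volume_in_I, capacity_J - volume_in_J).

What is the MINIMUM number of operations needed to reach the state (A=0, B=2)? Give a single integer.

BFS from (A=0, B=0). One shortest path:
  1. fill(A) -> (A=6 B=0)
  2. pour(A -> B) -> (A=0 B=6)
  3. fill(A) -> (A=6 B=6)
  4. pour(A -> B) -> (A=2 B=10)
  5. empty(B) -> (A=2 B=0)
  6. pour(A -> B) -> (A=0 B=2)
Reached target in 6 moves.

Answer: 6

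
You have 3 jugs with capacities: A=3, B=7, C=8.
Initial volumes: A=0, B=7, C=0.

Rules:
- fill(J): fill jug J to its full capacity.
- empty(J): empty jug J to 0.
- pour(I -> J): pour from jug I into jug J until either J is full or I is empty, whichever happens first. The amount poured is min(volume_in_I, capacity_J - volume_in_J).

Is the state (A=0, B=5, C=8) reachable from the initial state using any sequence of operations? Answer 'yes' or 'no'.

Answer: yes

Derivation:
BFS from (A=0, B=7, C=0):
  1. fill(A) -> (A=3 B=7 C=0)
  2. pour(A -> C) -> (A=0 B=7 C=3)
  3. fill(A) -> (A=3 B=7 C=3)
  4. pour(A -> C) -> (A=0 B=7 C=6)
  5. pour(B -> C) -> (A=0 B=5 C=8)
Target reached → yes.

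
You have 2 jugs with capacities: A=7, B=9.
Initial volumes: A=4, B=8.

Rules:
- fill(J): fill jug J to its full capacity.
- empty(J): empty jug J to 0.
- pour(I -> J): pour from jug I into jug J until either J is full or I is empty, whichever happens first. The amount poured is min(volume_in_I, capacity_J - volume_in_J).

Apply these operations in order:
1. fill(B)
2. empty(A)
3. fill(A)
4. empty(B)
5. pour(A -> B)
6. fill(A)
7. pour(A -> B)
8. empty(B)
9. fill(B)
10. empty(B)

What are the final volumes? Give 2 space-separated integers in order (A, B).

Step 1: fill(B) -> (A=4 B=9)
Step 2: empty(A) -> (A=0 B=9)
Step 3: fill(A) -> (A=7 B=9)
Step 4: empty(B) -> (A=7 B=0)
Step 5: pour(A -> B) -> (A=0 B=7)
Step 6: fill(A) -> (A=7 B=7)
Step 7: pour(A -> B) -> (A=5 B=9)
Step 8: empty(B) -> (A=5 B=0)
Step 9: fill(B) -> (A=5 B=9)
Step 10: empty(B) -> (A=5 B=0)

Answer: 5 0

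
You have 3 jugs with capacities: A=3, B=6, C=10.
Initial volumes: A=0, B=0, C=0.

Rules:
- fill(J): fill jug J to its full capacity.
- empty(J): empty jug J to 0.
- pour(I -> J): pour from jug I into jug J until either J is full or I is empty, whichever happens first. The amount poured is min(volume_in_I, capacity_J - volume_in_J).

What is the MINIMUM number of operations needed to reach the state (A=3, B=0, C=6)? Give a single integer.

Answer: 3

Derivation:
BFS from (A=0, B=0, C=0). One shortest path:
  1. fill(A) -> (A=3 B=0 C=0)
  2. fill(B) -> (A=3 B=6 C=0)
  3. pour(B -> C) -> (A=3 B=0 C=6)
Reached target in 3 moves.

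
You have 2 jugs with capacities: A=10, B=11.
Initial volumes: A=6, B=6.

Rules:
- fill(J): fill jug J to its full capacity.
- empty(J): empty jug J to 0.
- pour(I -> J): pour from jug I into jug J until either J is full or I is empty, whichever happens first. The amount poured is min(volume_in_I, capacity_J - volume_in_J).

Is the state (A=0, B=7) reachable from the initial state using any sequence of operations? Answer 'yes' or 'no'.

Answer: yes

Derivation:
BFS from (A=6, B=6):
  1. fill(B) -> (A=6 B=11)
  2. pour(B -> A) -> (A=10 B=7)
  3. empty(A) -> (A=0 B=7)
Target reached → yes.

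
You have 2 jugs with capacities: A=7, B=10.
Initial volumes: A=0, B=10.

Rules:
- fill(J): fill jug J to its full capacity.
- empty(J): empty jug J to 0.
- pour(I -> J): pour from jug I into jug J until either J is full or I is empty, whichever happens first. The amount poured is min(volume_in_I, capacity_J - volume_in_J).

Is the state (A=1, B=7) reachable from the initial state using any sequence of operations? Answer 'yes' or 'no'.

Answer: no

Derivation:
BFS explored all 34 reachable states.
Reachable set includes: (0,0), (0,1), (0,2), (0,3), (0,4), (0,5), (0,6), (0,7), (0,8), (0,9), (0,10), (1,0) ...
Target (A=1, B=7) not in reachable set → no.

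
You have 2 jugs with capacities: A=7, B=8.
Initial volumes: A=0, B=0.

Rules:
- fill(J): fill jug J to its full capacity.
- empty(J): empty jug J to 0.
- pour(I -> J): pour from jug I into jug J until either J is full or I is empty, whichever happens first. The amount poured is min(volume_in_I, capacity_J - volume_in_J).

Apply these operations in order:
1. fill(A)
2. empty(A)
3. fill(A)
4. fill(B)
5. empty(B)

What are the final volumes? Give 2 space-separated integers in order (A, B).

Answer: 7 0

Derivation:
Step 1: fill(A) -> (A=7 B=0)
Step 2: empty(A) -> (A=0 B=0)
Step 3: fill(A) -> (A=7 B=0)
Step 4: fill(B) -> (A=7 B=8)
Step 5: empty(B) -> (A=7 B=0)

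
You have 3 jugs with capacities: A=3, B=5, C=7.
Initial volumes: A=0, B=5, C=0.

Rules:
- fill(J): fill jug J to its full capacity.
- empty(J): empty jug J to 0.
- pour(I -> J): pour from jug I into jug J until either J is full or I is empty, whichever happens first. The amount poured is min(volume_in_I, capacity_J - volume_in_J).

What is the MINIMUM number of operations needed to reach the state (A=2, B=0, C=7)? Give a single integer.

Answer: 4

Derivation:
BFS from (A=0, B=5, C=0). One shortest path:
  1. fill(C) -> (A=0 B=5 C=7)
  2. pour(B -> A) -> (A=3 B=2 C=7)
  3. empty(A) -> (A=0 B=2 C=7)
  4. pour(B -> A) -> (A=2 B=0 C=7)
Reached target in 4 moves.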